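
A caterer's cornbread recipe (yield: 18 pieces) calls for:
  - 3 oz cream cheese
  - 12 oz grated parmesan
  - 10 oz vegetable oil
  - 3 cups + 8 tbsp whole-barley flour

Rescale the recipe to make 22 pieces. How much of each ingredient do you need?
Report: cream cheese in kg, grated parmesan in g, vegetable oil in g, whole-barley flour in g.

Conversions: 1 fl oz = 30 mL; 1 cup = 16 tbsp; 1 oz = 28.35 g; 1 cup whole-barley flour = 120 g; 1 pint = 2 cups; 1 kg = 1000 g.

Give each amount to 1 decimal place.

cream cheese: 0.1 kg; grated parmesan: 415.8 g; vegetable oil: 346.5 g; whole-barley flour: 513.3 g

Scaling factor: 22/18 = 11/9.
cream cheese: 3 oz × 11/9 × 28.35 g/oz ÷ 1000 g/kg ≈ 0.1 kg
grated parmesan: 12 oz × 11/9 × 28.35 g/oz = 415.8 g
vegetable oil: 10 oz × 11/9 × 28.35 g/oz = 346.5 g
whole-barley flour: (3 cup + 8 tbsp = 3.5 cup) × 11/9 × 120 g/cup ≈ 513.3 g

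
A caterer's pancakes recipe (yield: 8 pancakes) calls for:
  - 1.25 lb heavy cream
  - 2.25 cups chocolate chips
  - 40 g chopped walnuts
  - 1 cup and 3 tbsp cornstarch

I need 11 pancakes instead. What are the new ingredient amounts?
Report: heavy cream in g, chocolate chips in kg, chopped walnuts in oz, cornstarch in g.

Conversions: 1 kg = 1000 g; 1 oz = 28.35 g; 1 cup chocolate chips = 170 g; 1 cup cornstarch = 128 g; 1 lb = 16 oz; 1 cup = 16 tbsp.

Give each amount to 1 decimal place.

Scaling factor: 11/8 = 1.375.
heavy cream: 1.25 lb × 11/8 × 16 oz/lb × 28.35 g/oz ≈ 779.6 g
chocolate chips: 2.25 cup × 11/8 × 170 g/cup ÷ 1000 g/kg ≈ 0.5 kg
chopped walnuts: 40 g × 11/8 ÷ 28.35 g/oz ≈ 1.9 oz
cornstarch: (1 cup + 3 tbsp = 1.1875 cup) × 11/8 × 128 g/cup = 209.0 g

heavy cream: 779.6 g; chocolate chips: 0.5 kg; chopped walnuts: 1.9 oz; cornstarch: 209.0 g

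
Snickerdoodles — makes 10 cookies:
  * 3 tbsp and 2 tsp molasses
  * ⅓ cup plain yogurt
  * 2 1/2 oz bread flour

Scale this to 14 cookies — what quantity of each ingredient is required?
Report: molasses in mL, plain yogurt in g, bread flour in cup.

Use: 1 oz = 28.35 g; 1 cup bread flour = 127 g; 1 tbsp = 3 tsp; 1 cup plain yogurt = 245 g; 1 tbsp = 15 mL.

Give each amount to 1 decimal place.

molasses: 77.0 mL; plain yogurt: 114.3 g; bread flour: 0.8 cup

Scaling factor: 14/10 = 7/5 = 1.4.
molasses: (3 tbsp + 2 tsp = 11/3 tbsp) × 7/5 × 15 mL/tbsp = 77.0 mL
plain yogurt: 1/3 cup × 7/5 × 245 g/cup ≈ 114.3 g
bread flour: 2.5 oz × 7/5 × 28.35 g/oz ÷ 127 g/cup ≈ 0.8 cup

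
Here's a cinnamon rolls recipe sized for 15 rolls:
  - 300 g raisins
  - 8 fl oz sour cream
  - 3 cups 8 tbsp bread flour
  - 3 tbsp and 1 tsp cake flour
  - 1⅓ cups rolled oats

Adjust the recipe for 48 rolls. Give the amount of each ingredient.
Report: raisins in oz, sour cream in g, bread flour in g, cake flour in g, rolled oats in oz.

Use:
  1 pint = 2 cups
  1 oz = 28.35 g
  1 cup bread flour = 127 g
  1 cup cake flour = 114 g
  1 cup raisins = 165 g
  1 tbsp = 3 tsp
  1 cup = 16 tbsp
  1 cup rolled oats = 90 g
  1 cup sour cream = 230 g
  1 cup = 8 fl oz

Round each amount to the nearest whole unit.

raisins: 34 oz; sour cream: 736 g; bread flour: 1422 g; cake flour: 76 g; rolled oats: 14 oz

Scaling factor: 48/15 = 16/5 = 3.2.
raisins: 300 g × 16/5 ÷ 28.35 g/oz ≈ 34 oz
sour cream: 8 fl oz × 16/5 ÷ 8 fl oz/cup × 230 g/cup = 736 g
bread flour: (3 cup + 8 tbsp = 3.5 cup) × 16/5 × 127 g/cup ≈ 1422 g
cake flour: (3 tbsp + 1 tsp = 10/3 tbsp) × 16/5 ÷ 16 tbsp/cup × 114 g/cup = 76 g
rolled oats: 4/3 cup × 16/5 × 90 g/cup ÷ 28.35 g/oz ≈ 14 oz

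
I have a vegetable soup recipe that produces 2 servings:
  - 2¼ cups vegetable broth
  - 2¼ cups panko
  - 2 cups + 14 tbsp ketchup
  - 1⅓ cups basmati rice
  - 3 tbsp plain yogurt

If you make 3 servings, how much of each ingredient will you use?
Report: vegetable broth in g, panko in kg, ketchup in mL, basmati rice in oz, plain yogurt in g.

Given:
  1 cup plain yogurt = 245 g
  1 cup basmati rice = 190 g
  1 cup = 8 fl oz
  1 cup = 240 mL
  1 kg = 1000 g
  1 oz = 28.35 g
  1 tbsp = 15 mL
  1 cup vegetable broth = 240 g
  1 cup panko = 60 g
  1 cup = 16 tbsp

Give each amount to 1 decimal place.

Scaling factor: 3/2 = 1.5.
vegetable broth: 2.25 cup × 3/2 × 240 g/cup = 810.0 g
panko: 2.25 cup × 3/2 × 60 g/cup ÷ 1000 g/kg ≈ 0.2 kg
ketchup: (2 cup + 14 tbsp = 2.875 cup) × 3/2 × 240 mL/cup = 1035.0 mL
basmati rice: 4/3 cup × 3/2 × 190 g/cup ÷ 28.35 g/oz ≈ 13.4 oz
plain yogurt: 3 tbsp × 3/2 ÷ 16 tbsp/cup × 245 g/cup ≈ 68.9 g

vegetable broth: 810.0 g; panko: 0.2 kg; ketchup: 1035.0 mL; basmati rice: 13.4 oz; plain yogurt: 68.9 g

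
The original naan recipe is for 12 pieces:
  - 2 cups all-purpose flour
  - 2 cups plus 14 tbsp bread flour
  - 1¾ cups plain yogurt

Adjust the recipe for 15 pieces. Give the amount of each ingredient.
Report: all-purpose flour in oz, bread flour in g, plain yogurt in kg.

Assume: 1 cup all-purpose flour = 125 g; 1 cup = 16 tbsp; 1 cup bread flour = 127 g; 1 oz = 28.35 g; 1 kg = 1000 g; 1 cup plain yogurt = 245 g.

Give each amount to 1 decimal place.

all-purpose flour: 11.0 oz; bread flour: 456.4 g; plain yogurt: 0.5 kg

Scaling factor: 15/12 = 5/4 = 1.25.
all-purpose flour: 2 cup × 5/4 × 125 g/cup ÷ 28.35 g/oz ≈ 11.0 oz
bread flour: (2 cup + 14 tbsp = 2.875 cup) × 5/4 × 127 g/cup ≈ 456.4 g
plain yogurt: 1.75 cup × 5/4 × 245 g/cup ÷ 1000 g/kg ≈ 0.5 kg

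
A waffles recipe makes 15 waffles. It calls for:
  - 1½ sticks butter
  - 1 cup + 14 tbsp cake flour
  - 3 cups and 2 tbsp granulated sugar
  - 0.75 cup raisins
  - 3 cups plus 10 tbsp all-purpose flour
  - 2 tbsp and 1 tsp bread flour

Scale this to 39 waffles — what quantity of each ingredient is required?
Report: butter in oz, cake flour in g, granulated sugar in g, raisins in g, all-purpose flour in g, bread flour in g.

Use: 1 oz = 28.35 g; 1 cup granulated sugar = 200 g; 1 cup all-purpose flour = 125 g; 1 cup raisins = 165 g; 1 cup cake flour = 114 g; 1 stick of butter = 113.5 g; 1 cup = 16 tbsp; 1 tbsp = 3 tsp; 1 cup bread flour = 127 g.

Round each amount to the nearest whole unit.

butter: 16 oz; cake flour: 556 g; granulated sugar: 1625 g; raisins: 322 g; all-purpose flour: 1178 g; bread flour: 48 g

Scaling factor: 39/15 = 13/5 = 2.6.
butter: 1.5 stick × 13/5 × 113.5 g/stick ÷ 28.35 g/oz ≈ 16 oz
cake flour: (1 cup + 14 tbsp = 1.875 cup) × 13/5 × 114 g/cup ≈ 556 g
granulated sugar: (3 cup + 2 tbsp = 3.125 cup) × 13/5 × 200 g/cup = 1625 g
raisins: 0.75 cup × 13/5 × 165 g/cup ≈ 322 g
all-purpose flour: (3 cup + 10 tbsp = 3.625 cup) × 13/5 × 125 g/cup ≈ 1178 g
bread flour: (2 tbsp + 1 tsp = 7/3 tbsp) × 13/5 ÷ 16 tbsp/cup × 127 g/cup ≈ 48 g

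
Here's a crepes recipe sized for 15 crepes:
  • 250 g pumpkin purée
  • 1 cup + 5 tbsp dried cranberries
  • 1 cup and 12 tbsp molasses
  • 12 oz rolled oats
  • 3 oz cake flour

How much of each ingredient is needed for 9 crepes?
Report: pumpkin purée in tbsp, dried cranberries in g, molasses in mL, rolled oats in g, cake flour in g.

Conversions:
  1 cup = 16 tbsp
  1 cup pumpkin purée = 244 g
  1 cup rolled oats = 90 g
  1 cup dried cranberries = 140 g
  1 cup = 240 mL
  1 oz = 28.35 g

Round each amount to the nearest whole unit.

Scaling factor: 9/15 = 3/5 = 0.6.
pumpkin purée: 250 g × 3/5 ÷ 244 g/cup × 16 tbsp/cup ≈ 10 tbsp
dried cranberries: (1 cup + 5 tbsp = 1.3125 cup) × 3/5 × 140 g/cup ≈ 110 g
molasses: (1 cup + 12 tbsp = 1.75 cup) × 3/5 × 240 mL/cup = 252 mL
rolled oats: 12 oz × 3/5 × 28.35 g/oz ≈ 204 g
cake flour: 3 oz × 3/5 × 28.35 g/oz ≈ 51 g

pumpkin purée: 10 tbsp; dried cranberries: 110 g; molasses: 252 mL; rolled oats: 204 g; cake flour: 51 g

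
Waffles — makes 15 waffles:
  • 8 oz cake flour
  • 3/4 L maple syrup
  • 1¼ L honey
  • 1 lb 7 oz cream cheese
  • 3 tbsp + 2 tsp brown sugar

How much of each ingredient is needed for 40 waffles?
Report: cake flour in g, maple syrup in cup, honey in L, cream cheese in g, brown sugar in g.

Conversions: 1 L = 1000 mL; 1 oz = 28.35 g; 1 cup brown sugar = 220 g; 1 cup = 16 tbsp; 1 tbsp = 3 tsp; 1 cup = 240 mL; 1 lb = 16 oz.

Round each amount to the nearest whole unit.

Scaling factor: 40/15 = 8/3.
cake flour: 8 oz × 8/3 × 28.35 g/oz ≈ 605 g
maple syrup: 0.75 L × 8/3 × 1000 mL/L ÷ 240 mL/cup ≈ 8 cup
honey: 1.25 L × 8/3 ≈ 3 L
cream cheese: (1 lb + 7 oz = 1.4375 lb) × 8/3 × 16 oz/lb × 28.35 g/oz ≈ 1739 g
brown sugar: (3 tbsp + 2 tsp = 11/3 tbsp) × 8/3 ÷ 16 tbsp/cup × 220 g/cup ≈ 134 g

cake flour: 605 g; maple syrup: 8 cup; honey: 3 L; cream cheese: 1739 g; brown sugar: 134 g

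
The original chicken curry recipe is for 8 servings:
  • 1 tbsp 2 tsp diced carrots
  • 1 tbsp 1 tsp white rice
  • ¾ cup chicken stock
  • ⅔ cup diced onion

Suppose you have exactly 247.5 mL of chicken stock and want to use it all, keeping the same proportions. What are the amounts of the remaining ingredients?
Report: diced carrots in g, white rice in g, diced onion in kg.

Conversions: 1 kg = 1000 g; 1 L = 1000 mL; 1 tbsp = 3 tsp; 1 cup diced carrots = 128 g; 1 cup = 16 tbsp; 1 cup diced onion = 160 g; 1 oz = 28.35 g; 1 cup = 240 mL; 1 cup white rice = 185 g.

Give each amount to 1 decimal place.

diced carrots: 18.3 g; white rice: 21.2 g; diced onion: 0.1 kg

The original recipe has 180 mL of chicken stock, so the scaling factor is 247.5 ÷ 180 = 11/8 = 1.375.
diced carrots: (1 tbsp + 2 tsp = 5/3 tbsp) × 11/8 ÷ 16 tbsp/cup × 128 g/cup ≈ 18.3 g
white rice: (1 tbsp + 1 tsp = 4/3 tbsp) × 11/8 ÷ 16 tbsp/cup × 185 g/cup ≈ 21.2 g
diced onion: 2/3 cup × 11/8 × 160 g/cup ÷ 1000 g/kg ≈ 0.1 kg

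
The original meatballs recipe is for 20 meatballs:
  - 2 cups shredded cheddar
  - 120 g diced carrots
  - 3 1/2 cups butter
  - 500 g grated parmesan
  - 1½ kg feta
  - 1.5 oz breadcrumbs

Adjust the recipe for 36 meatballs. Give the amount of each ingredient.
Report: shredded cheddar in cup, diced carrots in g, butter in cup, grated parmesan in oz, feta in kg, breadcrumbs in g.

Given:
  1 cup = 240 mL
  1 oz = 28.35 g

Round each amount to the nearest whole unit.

shredded cheddar: 4 cup; diced carrots: 216 g; butter: 6 cup; grated parmesan: 32 oz; feta: 3 kg; breadcrumbs: 77 g

Scaling factor: 36/20 = 9/5 = 1.8.
shredded cheddar: 2 cup × 9/5 ≈ 4 cup
diced carrots: 120 g × 9/5 = 216 g
butter: 3.5 cup × 9/5 ≈ 6 cup
grated parmesan: 500 g × 9/5 ÷ 28.35 g/oz ≈ 32 oz
feta: 1.5 kg × 9/5 ≈ 3 kg
breadcrumbs: 1.5 oz × 9/5 × 28.35 g/oz ≈ 77 g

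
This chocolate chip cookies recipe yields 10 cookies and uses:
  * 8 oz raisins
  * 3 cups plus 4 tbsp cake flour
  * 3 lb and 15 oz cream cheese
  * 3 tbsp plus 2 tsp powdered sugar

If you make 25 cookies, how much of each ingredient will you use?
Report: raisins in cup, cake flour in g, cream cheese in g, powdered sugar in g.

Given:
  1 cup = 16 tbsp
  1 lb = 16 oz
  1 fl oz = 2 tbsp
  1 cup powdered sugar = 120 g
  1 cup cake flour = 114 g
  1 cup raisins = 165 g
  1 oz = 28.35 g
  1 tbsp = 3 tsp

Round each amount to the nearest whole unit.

raisins: 3 cup; cake flour: 926 g; cream cheese: 4465 g; powdered sugar: 69 g

Scaling factor: 25/10 = 5/2 = 2.5.
raisins: 8 oz × 5/2 × 28.35 g/oz ÷ 165 g/cup ≈ 3 cup
cake flour: (3 cup + 4 tbsp = 3.25 cup) × 5/2 × 114 g/cup ≈ 926 g
cream cheese: (3 lb + 15 oz = 3.9375 lb) × 5/2 × 16 oz/lb × 28.35 g/oz ≈ 4465 g
powdered sugar: (3 tbsp + 2 tsp = 11/3 tbsp) × 5/2 ÷ 16 tbsp/cup × 120 g/cup ≈ 69 g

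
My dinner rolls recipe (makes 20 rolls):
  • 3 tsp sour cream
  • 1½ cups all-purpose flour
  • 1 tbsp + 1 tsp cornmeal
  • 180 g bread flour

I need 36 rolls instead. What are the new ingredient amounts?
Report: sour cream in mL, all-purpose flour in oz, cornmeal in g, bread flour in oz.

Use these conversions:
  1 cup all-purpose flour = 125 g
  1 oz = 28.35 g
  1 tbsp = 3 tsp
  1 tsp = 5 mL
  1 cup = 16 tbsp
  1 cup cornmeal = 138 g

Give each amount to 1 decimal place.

sour cream: 27.0 mL; all-purpose flour: 11.9 oz; cornmeal: 20.7 g; bread flour: 11.4 oz

Scaling factor: 36/20 = 9/5 = 1.8.
sour cream: 3 tsp × 9/5 × 5 mL/tsp = 27.0 mL
all-purpose flour: 1.5 cup × 9/5 × 125 g/cup ÷ 28.35 g/oz ≈ 11.9 oz
cornmeal: (1 tbsp + 1 tsp = 4/3 tbsp) × 9/5 ÷ 16 tbsp/cup × 138 g/cup = 20.7 g
bread flour: 180 g × 9/5 ÷ 28.35 g/oz ≈ 11.4 oz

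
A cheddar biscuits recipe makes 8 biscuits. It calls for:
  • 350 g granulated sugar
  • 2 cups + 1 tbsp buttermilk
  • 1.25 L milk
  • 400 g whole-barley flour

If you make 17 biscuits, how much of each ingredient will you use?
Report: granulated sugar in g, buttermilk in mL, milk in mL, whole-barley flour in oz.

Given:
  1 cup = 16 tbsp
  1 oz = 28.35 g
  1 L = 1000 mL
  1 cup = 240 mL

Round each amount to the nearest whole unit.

Scaling factor: 17/8 = 2.125.
granulated sugar: 350 g × 17/8 ≈ 744 g
buttermilk: (2 cup + 1 tbsp = 2.0625 cup) × 17/8 × 240 mL/cup ≈ 1052 mL
milk: 1.25 L × 17/8 × 1000 mL/L ≈ 2656 mL
whole-barley flour: 400 g × 17/8 ÷ 28.35 g/oz ≈ 30 oz

granulated sugar: 744 g; buttermilk: 1052 mL; milk: 2656 mL; whole-barley flour: 30 oz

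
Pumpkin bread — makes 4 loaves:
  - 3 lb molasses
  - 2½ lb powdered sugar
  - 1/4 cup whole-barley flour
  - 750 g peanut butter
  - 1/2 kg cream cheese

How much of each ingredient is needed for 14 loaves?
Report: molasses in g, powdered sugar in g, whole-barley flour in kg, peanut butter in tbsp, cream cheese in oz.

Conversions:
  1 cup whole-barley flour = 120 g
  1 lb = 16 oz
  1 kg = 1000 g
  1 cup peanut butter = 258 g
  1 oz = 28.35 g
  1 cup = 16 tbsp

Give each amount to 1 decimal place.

molasses: 4762.8 g; powdered sugar: 3969.0 g; whole-barley flour: 0.1 kg; peanut butter: 162.8 tbsp; cream cheese: 61.7 oz

Scaling factor: 14/4 = 7/2 = 3.5.
molasses: 3 lb × 7/2 × 16 oz/lb × 28.35 g/oz = 4762.8 g
powdered sugar: 2.5 lb × 7/2 × 16 oz/lb × 28.35 g/oz = 3969.0 g
whole-barley flour: 0.25 cup × 7/2 × 120 g/cup ÷ 1000 g/kg ≈ 0.1 kg
peanut butter: 750 g × 7/2 ÷ 258 g/cup × 16 tbsp/cup ≈ 162.8 tbsp
cream cheese: 0.5 kg × 7/2 × 1000 g/kg ÷ 28.35 g/oz ≈ 61.7 oz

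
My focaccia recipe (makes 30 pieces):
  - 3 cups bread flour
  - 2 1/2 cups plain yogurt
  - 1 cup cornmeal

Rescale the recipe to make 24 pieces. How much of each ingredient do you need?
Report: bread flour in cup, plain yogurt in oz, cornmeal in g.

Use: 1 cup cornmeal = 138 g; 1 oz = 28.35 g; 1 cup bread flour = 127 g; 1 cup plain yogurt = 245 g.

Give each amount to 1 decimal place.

bread flour: 2.4 cup; plain yogurt: 17.3 oz; cornmeal: 110.4 g

Scaling factor: 24/30 = 4/5 = 0.8.
bread flour: 3 cup × 4/5 = 2.4 cup
plain yogurt: 2.5 cup × 4/5 × 245 g/cup ÷ 28.35 g/oz ≈ 17.3 oz
cornmeal: 1 cup × 4/5 × 138 g/cup = 110.4 g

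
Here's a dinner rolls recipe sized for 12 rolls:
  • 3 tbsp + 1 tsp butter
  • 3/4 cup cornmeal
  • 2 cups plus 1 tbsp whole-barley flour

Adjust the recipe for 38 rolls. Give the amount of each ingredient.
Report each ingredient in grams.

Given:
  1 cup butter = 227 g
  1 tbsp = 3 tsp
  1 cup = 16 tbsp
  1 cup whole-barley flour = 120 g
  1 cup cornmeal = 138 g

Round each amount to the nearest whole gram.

Scaling factor: 38/12 = 19/6.
butter: (3 tbsp + 1 tsp = 10/3 tbsp) × 19/6 ÷ 16 tbsp/cup × 227 g/cup ≈ 150 g
cornmeal: 0.75 cup × 19/6 × 138 g/cup ≈ 328 g
whole-barley flour: (2 cup + 1 tbsp = 2.0625 cup) × 19/6 × 120 g/cup ≈ 784 g

butter: 150 g; cornmeal: 328 g; whole-barley flour: 784 g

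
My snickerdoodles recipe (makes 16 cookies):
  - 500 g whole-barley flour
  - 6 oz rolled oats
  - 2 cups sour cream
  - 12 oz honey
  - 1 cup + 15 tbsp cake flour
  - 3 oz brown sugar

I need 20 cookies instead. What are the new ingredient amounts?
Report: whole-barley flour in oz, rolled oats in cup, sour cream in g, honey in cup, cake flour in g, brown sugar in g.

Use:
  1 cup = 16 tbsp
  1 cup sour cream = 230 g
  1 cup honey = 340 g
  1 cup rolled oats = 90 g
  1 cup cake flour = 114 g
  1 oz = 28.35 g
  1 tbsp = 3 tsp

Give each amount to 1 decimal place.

Scaling factor: 20/16 = 5/4 = 1.25.
whole-barley flour: 500 g × 5/4 ÷ 28.35 g/oz ≈ 22.0 oz
rolled oats: 6 oz × 5/4 × 28.35 g/oz ÷ 90 g/cup ≈ 2.4 cup
sour cream: 2 cup × 5/4 × 230 g/cup = 575.0 g
honey: 12 oz × 5/4 × 28.35 g/oz ÷ 340 g/cup ≈ 1.3 cup
cake flour: (1 cup + 15 tbsp = 1.9375 cup) × 5/4 × 114 g/cup ≈ 276.1 g
brown sugar: 3 oz × 5/4 × 28.35 g/oz ≈ 106.3 g

whole-barley flour: 22.0 oz; rolled oats: 2.4 cup; sour cream: 575.0 g; honey: 1.3 cup; cake flour: 276.1 g; brown sugar: 106.3 g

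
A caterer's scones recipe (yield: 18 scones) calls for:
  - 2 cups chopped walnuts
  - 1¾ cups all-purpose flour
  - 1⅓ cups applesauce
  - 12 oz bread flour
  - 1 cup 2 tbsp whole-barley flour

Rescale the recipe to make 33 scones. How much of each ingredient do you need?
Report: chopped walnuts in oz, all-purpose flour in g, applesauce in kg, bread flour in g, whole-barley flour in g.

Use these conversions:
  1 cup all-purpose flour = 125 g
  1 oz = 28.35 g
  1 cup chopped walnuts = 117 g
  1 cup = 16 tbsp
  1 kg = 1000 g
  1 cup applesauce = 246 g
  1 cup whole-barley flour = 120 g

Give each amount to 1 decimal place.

Scaling factor: 33/18 = 11/6.
chopped walnuts: 2 cup × 11/6 × 117 g/cup ÷ 28.35 g/oz ≈ 15.1 oz
all-purpose flour: 1.75 cup × 11/6 × 125 g/cup ≈ 401.0 g
applesauce: 4/3 cup × 11/6 × 246 g/cup ÷ 1000 g/kg ≈ 0.6 kg
bread flour: 12 oz × 11/6 × 28.35 g/oz = 623.7 g
whole-barley flour: (1 cup + 2 tbsp = 1.125 cup) × 11/6 × 120 g/cup = 247.5 g

chopped walnuts: 15.1 oz; all-purpose flour: 401.0 g; applesauce: 0.6 kg; bread flour: 623.7 g; whole-barley flour: 247.5 g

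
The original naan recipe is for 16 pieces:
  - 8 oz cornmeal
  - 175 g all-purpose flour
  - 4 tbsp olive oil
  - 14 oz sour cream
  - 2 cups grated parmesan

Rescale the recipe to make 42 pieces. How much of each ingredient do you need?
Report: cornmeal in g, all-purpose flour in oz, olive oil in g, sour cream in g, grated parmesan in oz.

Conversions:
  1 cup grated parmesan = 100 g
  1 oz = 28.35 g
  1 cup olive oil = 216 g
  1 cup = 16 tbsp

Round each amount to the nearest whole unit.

cornmeal: 595 g; all-purpose flour: 16 oz; olive oil: 142 g; sour cream: 1042 g; grated parmesan: 19 oz

Scaling factor: 42/16 = 21/8 = 2.625.
cornmeal: 8 oz × 21/8 × 28.35 g/oz ≈ 595 g
all-purpose flour: 175 g × 21/8 ÷ 28.35 g/oz ≈ 16 oz
olive oil: 4 tbsp × 21/8 ÷ 16 tbsp/cup × 216 g/cup ≈ 142 g
sour cream: 14 oz × 21/8 × 28.35 g/oz ≈ 1042 g
grated parmesan: 2 cup × 21/8 × 100 g/cup ÷ 28.35 g/oz ≈ 19 oz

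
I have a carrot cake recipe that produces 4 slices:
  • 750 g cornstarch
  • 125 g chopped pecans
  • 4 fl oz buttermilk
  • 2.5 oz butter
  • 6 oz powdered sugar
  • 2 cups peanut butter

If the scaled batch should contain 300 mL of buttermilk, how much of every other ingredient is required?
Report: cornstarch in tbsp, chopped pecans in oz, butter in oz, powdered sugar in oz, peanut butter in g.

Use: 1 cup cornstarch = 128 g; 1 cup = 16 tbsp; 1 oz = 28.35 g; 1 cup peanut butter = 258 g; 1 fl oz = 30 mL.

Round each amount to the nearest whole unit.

The original recipe has 120 mL of buttermilk, so the scaling factor is 300 ÷ 120 = 5/2 = 2.5.
cornstarch: 750 g × 5/2 ÷ 128 g/cup × 16 tbsp/cup ≈ 234 tbsp
chopped pecans: 125 g × 5/2 ÷ 28.35 g/oz ≈ 11 oz
butter: 2.5 oz × 5/2 ≈ 6 oz
powdered sugar: 6 oz × 5/2 = 15 oz
peanut butter: 2 cup × 5/2 × 258 g/cup = 1290 g

cornstarch: 234 tbsp; chopped pecans: 11 oz; butter: 6 oz; powdered sugar: 15 oz; peanut butter: 1290 g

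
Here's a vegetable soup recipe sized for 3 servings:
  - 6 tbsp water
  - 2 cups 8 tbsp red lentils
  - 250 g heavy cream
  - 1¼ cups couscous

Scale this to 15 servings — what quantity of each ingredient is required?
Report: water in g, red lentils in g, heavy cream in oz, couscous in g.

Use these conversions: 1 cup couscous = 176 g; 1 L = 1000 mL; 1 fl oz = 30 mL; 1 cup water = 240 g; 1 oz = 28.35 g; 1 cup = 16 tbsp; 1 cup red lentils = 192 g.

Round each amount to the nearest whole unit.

water: 450 g; red lentils: 2400 g; heavy cream: 44 oz; couscous: 1100 g

Scaling factor: 15/3 = 5.
water: 6 tbsp × 5 ÷ 16 tbsp/cup × 240 g/cup = 450 g
red lentils: (2 cup + 8 tbsp = 2.5 cup) × 5 × 192 g/cup = 2400 g
heavy cream: 250 g × 5 ÷ 28.35 g/oz ≈ 44 oz
couscous: 1.25 cup × 5 × 176 g/cup = 1100 g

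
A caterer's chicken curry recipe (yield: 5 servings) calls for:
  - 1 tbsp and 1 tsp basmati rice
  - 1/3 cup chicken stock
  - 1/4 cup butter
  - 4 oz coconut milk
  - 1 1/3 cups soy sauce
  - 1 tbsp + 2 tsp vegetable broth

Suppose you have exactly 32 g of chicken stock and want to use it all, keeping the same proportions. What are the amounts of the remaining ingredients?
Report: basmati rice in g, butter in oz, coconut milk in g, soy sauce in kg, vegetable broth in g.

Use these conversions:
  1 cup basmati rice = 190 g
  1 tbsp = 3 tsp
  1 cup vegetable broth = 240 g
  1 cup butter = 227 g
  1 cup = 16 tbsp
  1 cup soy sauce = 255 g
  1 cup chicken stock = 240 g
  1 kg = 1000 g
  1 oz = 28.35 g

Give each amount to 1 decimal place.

basmati rice: 6.3 g; butter: 0.8 oz; coconut milk: 45.4 g; soy sauce: 0.1 kg; vegetable broth: 10.0 g

The original recipe has 80 g of chicken stock, so the scaling factor is 32 ÷ 80 = 2/5 = 0.4.
basmati rice: (1 tbsp + 1 tsp = 4/3 tbsp) × 2/5 ÷ 16 tbsp/cup × 190 g/cup ≈ 6.3 g
butter: 0.25 cup × 2/5 × 227 g/cup ÷ 28.35 g/oz ≈ 0.8 oz
coconut milk: 4 oz × 2/5 × 28.35 g/oz ≈ 45.4 g
soy sauce: 4/3 cup × 2/5 × 255 g/cup ÷ 1000 g/kg ≈ 0.1 kg
vegetable broth: (1 tbsp + 2 tsp = 5/3 tbsp) × 2/5 ÷ 16 tbsp/cup × 240 g/cup = 10.0 g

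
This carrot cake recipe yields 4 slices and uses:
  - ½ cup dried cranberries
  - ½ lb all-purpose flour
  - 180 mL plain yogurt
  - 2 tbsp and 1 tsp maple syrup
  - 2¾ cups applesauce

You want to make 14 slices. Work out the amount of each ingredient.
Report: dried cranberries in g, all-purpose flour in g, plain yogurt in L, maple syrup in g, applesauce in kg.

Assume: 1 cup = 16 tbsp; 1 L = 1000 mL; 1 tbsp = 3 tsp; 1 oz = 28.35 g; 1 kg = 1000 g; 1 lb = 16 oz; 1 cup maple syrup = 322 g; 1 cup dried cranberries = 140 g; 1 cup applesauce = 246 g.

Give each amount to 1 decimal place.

Scaling factor: 14/4 = 7/2 = 3.5.
dried cranberries: 0.5 cup × 7/2 × 140 g/cup = 245.0 g
all-purpose flour: 0.5 lb × 7/2 × 16 oz/lb × 28.35 g/oz = 793.8 g
plain yogurt: 180 mL × 7/2 ÷ 1000 mL/L ≈ 0.6 L
maple syrup: (2 tbsp + 1 tsp = 7/3 tbsp) × 7/2 ÷ 16 tbsp/cup × 322 g/cup ≈ 164.4 g
applesauce: 2.75 cup × 7/2 × 246 g/cup ÷ 1000 g/kg ≈ 2.4 kg

dried cranberries: 245.0 g; all-purpose flour: 793.8 g; plain yogurt: 0.6 L; maple syrup: 164.4 g; applesauce: 2.4 kg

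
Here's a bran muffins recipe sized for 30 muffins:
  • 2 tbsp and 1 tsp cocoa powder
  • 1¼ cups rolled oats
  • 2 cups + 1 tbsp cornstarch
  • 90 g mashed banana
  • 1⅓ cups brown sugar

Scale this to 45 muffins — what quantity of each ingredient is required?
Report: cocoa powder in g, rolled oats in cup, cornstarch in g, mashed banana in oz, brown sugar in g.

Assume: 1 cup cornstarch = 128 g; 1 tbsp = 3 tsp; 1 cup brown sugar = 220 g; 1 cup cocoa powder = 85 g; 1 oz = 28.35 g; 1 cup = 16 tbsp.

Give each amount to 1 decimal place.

Scaling factor: 45/30 = 3/2 = 1.5.
cocoa powder: (2 tbsp + 1 tsp = 7/3 tbsp) × 3/2 ÷ 16 tbsp/cup × 85 g/cup ≈ 18.6 g
rolled oats: 1.25 cup × 3/2 ≈ 1.9 cup
cornstarch: (2 cup + 1 tbsp = 2.0625 cup) × 3/2 × 128 g/cup = 396.0 g
mashed banana: 90 g × 3/2 ÷ 28.35 g/oz ≈ 4.8 oz
brown sugar: 4/3 cup × 3/2 × 220 g/cup = 440.0 g

cocoa powder: 18.6 g; rolled oats: 1.9 cup; cornstarch: 396.0 g; mashed banana: 4.8 oz; brown sugar: 440.0 g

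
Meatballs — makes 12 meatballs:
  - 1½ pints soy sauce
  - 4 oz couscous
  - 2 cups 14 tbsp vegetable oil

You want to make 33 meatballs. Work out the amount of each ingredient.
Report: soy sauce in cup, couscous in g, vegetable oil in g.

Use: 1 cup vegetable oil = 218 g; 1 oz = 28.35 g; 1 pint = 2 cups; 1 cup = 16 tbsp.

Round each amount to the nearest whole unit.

Scaling factor: 33/12 = 11/4 = 2.75.
soy sauce: 1.5 pint × 11/4 × 2 cup/pint ≈ 8 cup
couscous: 4 oz × 11/4 × 28.35 g/oz ≈ 312 g
vegetable oil: (2 cup + 14 tbsp = 2.875 cup) × 11/4 × 218 g/cup ≈ 1724 g

soy sauce: 8 cup; couscous: 312 g; vegetable oil: 1724 g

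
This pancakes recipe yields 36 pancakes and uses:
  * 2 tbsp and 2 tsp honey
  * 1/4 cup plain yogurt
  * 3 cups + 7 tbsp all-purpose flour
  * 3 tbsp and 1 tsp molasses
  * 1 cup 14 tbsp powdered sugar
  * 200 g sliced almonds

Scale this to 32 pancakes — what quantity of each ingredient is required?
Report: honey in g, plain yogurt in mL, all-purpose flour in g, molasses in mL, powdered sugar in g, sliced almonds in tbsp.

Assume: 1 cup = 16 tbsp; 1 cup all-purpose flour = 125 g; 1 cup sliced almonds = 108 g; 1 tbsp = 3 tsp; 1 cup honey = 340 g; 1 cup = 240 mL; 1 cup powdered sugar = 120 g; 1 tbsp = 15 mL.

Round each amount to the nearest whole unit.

Scaling factor: 32/36 = 8/9.
honey: (2 tbsp + 2 tsp = 8/3 tbsp) × 8/9 ÷ 16 tbsp/cup × 340 g/cup ≈ 50 g
plain yogurt: 0.25 cup × 8/9 × 240 mL/cup ≈ 53 mL
all-purpose flour: (3 cup + 7 tbsp = 3.4375 cup) × 8/9 × 125 g/cup ≈ 382 g
molasses: (3 tbsp + 1 tsp = 10/3 tbsp) × 8/9 × 15 mL/tbsp ≈ 44 mL
powdered sugar: (1 cup + 14 tbsp = 1.875 cup) × 8/9 × 120 g/cup = 200 g
sliced almonds: 200 g × 8/9 ÷ 108 g/cup × 16 tbsp/cup ≈ 26 tbsp

honey: 50 g; plain yogurt: 53 mL; all-purpose flour: 382 g; molasses: 44 mL; powdered sugar: 200 g; sliced almonds: 26 tbsp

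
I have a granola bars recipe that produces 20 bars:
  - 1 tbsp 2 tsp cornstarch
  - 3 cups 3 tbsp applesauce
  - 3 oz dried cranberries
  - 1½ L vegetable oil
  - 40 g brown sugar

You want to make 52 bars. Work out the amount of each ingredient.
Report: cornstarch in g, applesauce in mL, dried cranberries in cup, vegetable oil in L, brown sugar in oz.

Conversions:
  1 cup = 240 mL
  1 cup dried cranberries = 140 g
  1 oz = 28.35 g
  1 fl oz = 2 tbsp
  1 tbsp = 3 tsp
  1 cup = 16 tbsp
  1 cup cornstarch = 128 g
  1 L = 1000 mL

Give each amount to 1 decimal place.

Scaling factor: 52/20 = 13/5 = 2.6.
cornstarch: (1 tbsp + 2 tsp = 5/3 tbsp) × 13/5 ÷ 16 tbsp/cup × 128 g/cup ≈ 34.7 g
applesauce: (3 cup + 3 tbsp = 3.1875 cup) × 13/5 × 240 mL/cup = 1989.0 mL
dried cranberries: 3 oz × 13/5 × 28.35 g/oz ÷ 140 g/cup ≈ 1.6 cup
vegetable oil: 1.5 L × 13/5 = 3.9 L
brown sugar: 40 g × 13/5 ÷ 28.35 g/oz ≈ 3.7 oz

cornstarch: 34.7 g; applesauce: 1989.0 mL; dried cranberries: 1.6 cup; vegetable oil: 3.9 L; brown sugar: 3.7 oz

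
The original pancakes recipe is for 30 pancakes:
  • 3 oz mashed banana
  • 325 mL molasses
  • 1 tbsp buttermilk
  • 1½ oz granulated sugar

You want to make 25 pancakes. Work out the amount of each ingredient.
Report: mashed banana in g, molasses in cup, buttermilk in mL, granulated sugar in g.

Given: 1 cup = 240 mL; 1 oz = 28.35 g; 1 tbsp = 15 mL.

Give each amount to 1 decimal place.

Scaling factor: 25/30 = 5/6.
mashed banana: 3 oz × 5/6 × 28.35 g/oz ≈ 70.9 g
molasses: 325 mL × 5/6 ÷ 240 mL/cup ≈ 1.1 cup
buttermilk: 1 tbsp × 5/6 × 15 mL/tbsp = 12.5 mL
granulated sugar: 1.5 oz × 5/6 × 28.35 g/oz ≈ 35.4 g

mashed banana: 70.9 g; molasses: 1.1 cup; buttermilk: 12.5 mL; granulated sugar: 35.4 g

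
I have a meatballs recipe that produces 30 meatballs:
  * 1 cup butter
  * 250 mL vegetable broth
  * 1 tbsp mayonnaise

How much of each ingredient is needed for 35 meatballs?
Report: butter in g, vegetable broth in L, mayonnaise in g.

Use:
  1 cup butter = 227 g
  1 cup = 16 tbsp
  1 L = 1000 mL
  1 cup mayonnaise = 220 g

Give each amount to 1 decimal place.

butter: 264.8 g; vegetable broth: 0.3 L; mayonnaise: 16.0 g

Scaling factor: 35/30 = 7/6.
butter: 1 cup × 7/6 × 227 g/cup ≈ 264.8 g
vegetable broth: 250 mL × 7/6 ÷ 1000 mL/L ≈ 0.3 L
mayonnaise: 1 tbsp × 7/6 ÷ 16 tbsp/cup × 220 g/cup ≈ 16.0 g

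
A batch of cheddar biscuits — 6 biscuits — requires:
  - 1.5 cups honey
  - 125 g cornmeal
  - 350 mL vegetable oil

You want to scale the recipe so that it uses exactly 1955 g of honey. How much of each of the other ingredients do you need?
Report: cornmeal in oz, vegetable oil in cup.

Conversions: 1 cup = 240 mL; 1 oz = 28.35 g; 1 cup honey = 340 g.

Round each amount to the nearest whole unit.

The original recipe has 510 g of honey, so the scaling factor is 1955 ÷ 510 = 23/6.
cornmeal: 125 g × 23/6 ÷ 28.35 g/oz ≈ 17 oz
vegetable oil: 350 mL × 23/6 ÷ 240 mL/cup ≈ 6 cup

cornmeal: 17 oz; vegetable oil: 6 cup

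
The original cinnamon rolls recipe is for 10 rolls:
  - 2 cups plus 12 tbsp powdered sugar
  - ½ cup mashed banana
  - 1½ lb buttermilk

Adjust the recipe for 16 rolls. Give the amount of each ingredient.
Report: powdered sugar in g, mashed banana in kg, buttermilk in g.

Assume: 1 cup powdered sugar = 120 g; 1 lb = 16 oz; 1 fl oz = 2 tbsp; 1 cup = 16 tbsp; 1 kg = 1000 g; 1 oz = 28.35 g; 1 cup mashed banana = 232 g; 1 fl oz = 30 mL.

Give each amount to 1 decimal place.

Scaling factor: 16/10 = 8/5 = 1.6.
powdered sugar: (2 cup + 12 tbsp = 2.75 cup) × 8/5 × 120 g/cup = 528.0 g
mashed banana: 0.5 cup × 8/5 × 232 g/cup ÷ 1000 g/kg ≈ 0.2 kg
buttermilk: 1.5 lb × 8/5 × 16 oz/lb × 28.35 g/oz ≈ 1088.6 g

powdered sugar: 528.0 g; mashed banana: 0.2 kg; buttermilk: 1088.6 g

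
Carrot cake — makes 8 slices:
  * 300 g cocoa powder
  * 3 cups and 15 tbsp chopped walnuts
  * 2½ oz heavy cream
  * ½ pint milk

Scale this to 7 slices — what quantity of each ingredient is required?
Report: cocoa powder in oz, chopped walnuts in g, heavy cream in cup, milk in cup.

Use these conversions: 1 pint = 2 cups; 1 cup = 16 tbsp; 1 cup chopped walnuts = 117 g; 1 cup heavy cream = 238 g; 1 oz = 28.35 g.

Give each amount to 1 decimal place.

Scaling factor: 7/8 = 0.875.
cocoa powder: 300 g × 7/8 ÷ 28.35 g/oz ≈ 9.3 oz
chopped walnuts: (3 cup + 15 tbsp = 3.9375 cup) × 7/8 × 117 g/cup ≈ 403.1 g
heavy cream: 2.5 oz × 7/8 × 28.35 g/oz ÷ 238 g/cup ≈ 0.3 cup
milk: 0.5 pint × 7/8 × 2 cup/pint ≈ 0.9 cup

cocoa powder: 9.3 oz; chopped walnuts: 403.1 g; heavy cream: 0.3 cup; milk: 0.9 cup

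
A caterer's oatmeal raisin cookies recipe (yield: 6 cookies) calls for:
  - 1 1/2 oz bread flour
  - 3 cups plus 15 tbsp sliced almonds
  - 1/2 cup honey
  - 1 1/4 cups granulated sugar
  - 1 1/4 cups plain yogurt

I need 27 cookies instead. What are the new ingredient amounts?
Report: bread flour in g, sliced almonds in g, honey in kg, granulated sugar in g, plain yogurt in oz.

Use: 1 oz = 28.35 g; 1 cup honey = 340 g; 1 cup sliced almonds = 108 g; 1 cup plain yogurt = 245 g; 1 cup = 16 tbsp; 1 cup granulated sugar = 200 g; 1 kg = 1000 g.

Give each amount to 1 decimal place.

bread flour: 191.4 g; sliced almonds: 1913.6 g; honey: 0.8 kg; granulated sugar: 1125.0 g; plain yogurt: 48.6 oz

Scaling factor: 27/6 = 9/2 = 4.5.
bread flour: 1.5 oz × 9/2 × 28.35 g/oz ≈ 191.4 g
sliced almonds: (3 cup + 15 tbsp = 3.9375 cup) × 9/2 × 108 g/cup ≈ 1913.6 g
honey: 0.5 cup × 9/2 × 340 g/cup ÷ 1000 g/kg ≈ 0.8 kg
granulated sugar: 1.25 cup × 9/2 × 200 g/cup = 1125.0 g
plain yogurt: 1.25 cup × 9/2 × 245 g/cup ÷ 28.35 g/oz ≈ 48.6 oz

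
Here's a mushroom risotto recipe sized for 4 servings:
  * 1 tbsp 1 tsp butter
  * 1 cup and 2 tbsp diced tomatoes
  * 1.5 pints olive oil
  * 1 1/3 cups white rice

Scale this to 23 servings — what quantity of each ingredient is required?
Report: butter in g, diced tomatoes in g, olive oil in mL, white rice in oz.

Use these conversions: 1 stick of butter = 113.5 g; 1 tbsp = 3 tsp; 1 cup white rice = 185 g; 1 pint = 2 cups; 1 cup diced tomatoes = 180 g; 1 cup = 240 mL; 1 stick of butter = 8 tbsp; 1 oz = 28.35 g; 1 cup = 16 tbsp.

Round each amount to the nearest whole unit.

Scaling factor: 23/4 = 5.75.
butter: (1 tbsp + 1 tsp = 4/3 tbsp) × 23/4 ÷ 8 tbsp/stick × 113.5 g/stick ≈ 109 g
diced tomatoes: (1 cup + 2 tbsp = 1.125 cup) × 23/4 × 180 g/cup ≈ 1164 g
olive oil: 1.5 pint × 23/4 × 2 cup/pint × 240 mL/cup = 4140 mL
white rice: 4/3 cup × 23/4 × 185 g/cup ÷ 28.35 g/oz ≈ 50 oz

butter: 109 g; diced tomatoes: 1164 g; olive oil: 4140 mL; white rice: 50 oz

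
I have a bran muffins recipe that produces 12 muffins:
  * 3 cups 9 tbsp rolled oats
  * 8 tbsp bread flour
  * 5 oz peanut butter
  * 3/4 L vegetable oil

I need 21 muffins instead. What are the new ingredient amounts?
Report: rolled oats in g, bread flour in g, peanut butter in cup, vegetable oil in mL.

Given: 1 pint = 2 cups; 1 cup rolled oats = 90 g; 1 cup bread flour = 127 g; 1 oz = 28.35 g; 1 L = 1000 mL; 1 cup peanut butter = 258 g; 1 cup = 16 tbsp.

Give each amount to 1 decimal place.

rolled oats: 561.1 g; bread flour: 111.1 g; peanut butter: 1.0 cup; vegetable oil: 1312.5 mL

Scaling factor: 21/12 = 7/4 = 1.75.
rolled oats: (3 cup + 9 tbsp = 3.5625 cup) × 7/4 × 90 g/cup ≈ 561.1 g
bread flour: 8 tbsp × 7/4 ÷ 16 tbsp/cup × 127 g/cup ≈ 111.1 g
peanut butter: 5 oz × 7/4 × 28.35 g/oz ÷ 258 g/cup ≈ 1.0 cup
vegetable oil: 0.75 L × 7/4 × 1000 mL/L = 1312.5 mL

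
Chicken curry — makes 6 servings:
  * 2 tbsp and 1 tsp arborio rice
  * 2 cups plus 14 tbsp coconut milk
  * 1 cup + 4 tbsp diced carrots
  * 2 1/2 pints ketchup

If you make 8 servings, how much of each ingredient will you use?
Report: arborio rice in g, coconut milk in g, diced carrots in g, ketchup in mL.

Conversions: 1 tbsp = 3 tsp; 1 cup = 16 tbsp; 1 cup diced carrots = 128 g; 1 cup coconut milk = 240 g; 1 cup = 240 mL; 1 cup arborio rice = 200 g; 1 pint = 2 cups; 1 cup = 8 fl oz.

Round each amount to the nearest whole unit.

Scaling factor: 8/6 = 4/3.
arborio rice: (2 tbsp + 1 tsp = 7/3 tbsp) × 4/3 ÷ 16 tbsp/cup × 200 g/cup ≈ 39 g
coconut milk: (2 cup + 14 tbsp = 2.875 cup) × 4/3 × 240 g/cup = 920 g
diced carrots: (1 cup + 4 tbsp = 1.25 cup) × 4/3 × 128 g/cup ≈ 213 g
ketchup: 2.5 pint × 4/3 × 2 cup/pint × 240 mL/cup = 1600 mL

arborio rice: 39 g; coconut milk: 920 g; diced carrots: 213 g; ketchup: 1600 mL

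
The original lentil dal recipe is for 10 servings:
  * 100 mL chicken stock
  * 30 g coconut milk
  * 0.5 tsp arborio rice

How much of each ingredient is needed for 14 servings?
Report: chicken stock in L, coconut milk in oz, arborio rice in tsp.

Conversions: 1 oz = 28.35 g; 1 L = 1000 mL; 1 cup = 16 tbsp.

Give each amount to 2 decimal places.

chicken stock: 0.14 L; coconut milk: 1.48 oz; arborio rice: 0.70 tsp

Scaling factor: 14/10 = 7/5 = 1.4.
chicken stock: 100 mL × 7/5 ÷ 1000 mL/L = 0.14 L
coconut milk: 30 g × 7/5 ÷ 28.35 g/oz ≈ 1.48 oz
arborio rice: 0.5 tsp × 7/5 = 0.70 tsp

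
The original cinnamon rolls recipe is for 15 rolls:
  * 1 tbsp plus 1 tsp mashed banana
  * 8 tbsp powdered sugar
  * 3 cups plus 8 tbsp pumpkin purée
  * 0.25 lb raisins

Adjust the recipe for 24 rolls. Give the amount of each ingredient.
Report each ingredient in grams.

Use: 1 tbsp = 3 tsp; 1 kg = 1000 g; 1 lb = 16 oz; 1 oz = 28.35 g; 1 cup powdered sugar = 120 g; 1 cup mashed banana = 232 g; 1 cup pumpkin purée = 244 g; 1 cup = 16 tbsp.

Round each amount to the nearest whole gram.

Scaling factor: 24/15 = 8/5 = 1.6.
mashed banana: (1 tbsp + 1 tsp = 4/3 tbsp) × 8/5 ÷ 16 tbsp/cup × 232 g/cup ≈ 31 g
powdered sugar: 8 tbsp × 8/5 ÷ 16 tbsp/cup × 120 g/cup = 96 g
pumpkin purée: (3 cup + 8 tbsp = 3.5 cup) × 8/5 × 244 g/cup ≈ 1366 g
raisins: 0.25 lb × 8/5 × 16 oz/lb × 28.35 g/oz ≈ 181 g

mashed banana: 31 g; powdered sugar: 96 g; pumpkin purée: 1366 g; raisins: 181 g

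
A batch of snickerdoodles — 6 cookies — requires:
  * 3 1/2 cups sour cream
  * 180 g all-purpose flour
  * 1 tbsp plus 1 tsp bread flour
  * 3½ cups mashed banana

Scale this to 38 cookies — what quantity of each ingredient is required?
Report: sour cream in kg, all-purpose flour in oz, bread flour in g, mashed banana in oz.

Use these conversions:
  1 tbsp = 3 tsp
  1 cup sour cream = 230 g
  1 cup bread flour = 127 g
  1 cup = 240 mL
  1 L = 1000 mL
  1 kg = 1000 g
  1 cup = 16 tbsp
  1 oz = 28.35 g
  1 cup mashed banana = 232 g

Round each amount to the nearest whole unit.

sour cream: 5 kg; all-purpose flour: 40 oz; bread flour: 67 g; mashed banana: 181 oz

Scaling factor: 38/6 = 19/3.
sour cream: 3.5 cup × 19/3 × 230 g/cup ÷ 1000 g/kg ≈ 5 kg
all-purpose flour: 180 g × 19/3 ÷ 28.35 g/oz ≈ 40 oz
bread flour: (1 tbsp + 1 tsp = 4/3 tbsp) × 19/3 ÷ 16 tbsp/cup × 127 g/cup ≈ 67 g
mashed banana: 3.5 cup × 19/3 × 232 g/cup ÷ 28.35 g/oz ≈ 181 oz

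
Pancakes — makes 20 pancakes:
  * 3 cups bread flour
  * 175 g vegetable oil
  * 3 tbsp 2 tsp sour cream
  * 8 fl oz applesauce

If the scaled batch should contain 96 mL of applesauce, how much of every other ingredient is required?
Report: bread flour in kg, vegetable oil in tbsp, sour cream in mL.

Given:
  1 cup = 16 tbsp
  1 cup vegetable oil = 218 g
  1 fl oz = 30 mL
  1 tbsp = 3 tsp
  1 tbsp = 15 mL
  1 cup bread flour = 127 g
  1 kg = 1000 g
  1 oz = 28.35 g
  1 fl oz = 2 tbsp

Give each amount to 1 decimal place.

bread flour: 0.2 kg; vegetable oil: 5.1 tbsp; sour cream: 22.0 mL

The original recipe has 240 mL of applesauce, so the scaling factor is 96 ÷ 240 = 2/5 = 0.4.
bread flour: 3 cup × 2/5 × 127 g/cup ÷ 1000 g/kg ≈ 0.2 kg
vegetable oil: 175 g × 2/5 ÷ 218 g/cup × 16 tbsp/cup ≈ 5.1 tbsp
sour cream: (3 tbsp + 2 tsp = 11/3 tbsp) × 2/5 × 15 mL/tbsp = 22.0 mL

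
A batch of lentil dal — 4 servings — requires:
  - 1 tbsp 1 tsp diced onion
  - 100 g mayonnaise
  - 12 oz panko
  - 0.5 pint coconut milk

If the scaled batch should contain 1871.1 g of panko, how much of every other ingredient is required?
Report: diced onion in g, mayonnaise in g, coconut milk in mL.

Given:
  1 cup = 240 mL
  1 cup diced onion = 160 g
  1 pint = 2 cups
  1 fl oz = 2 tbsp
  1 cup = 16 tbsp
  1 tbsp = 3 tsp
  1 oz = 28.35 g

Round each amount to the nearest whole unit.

diced onion: 73 g; mayonnaise: 550 g; coconut milk: 1320 mL

The original recipe has 340.2 g of panko, so the scaling factor is 1871.1 ÷ 340.2 = 11/2 = 5.5.
diced onion: (1 tbsp + 1 tsp = 4/3 tbsp) × 11/2 ÷ 16 tbsp/cup × 160 g/cup ≈ 73 g
mayonnaise: 100 g × 11/2 = 550 g
coconut milk: 0.5 pint × 11/2 × 2 cup/pint × 240 mL/cup = 1320 mL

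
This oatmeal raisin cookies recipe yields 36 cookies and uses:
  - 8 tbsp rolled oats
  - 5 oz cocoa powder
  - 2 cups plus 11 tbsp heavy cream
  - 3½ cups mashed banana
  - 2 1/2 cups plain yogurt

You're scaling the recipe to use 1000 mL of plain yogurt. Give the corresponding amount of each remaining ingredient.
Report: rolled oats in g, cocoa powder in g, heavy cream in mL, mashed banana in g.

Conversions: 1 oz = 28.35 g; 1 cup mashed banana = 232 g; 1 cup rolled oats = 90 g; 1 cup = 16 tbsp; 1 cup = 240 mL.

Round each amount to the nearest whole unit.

rolled oats: 75 g; cocoa powder: 236 g; heavy cream: 1075 mL; mashed banana: 1353 g

The original recipe has 600 mL of plain yogurt, so the scaling factor is 1000 ÷ 600 = 5/3.
rolled oats: 8 tbsp × 5/3 ÷ 16 tbsp/cup × 90 g/cup = 75 g
cocoa powder: 5 oz × 5/3 × 28.35 g/oz ≈ 236 g
heavy cream: (2 cup + 11 tbsp = 2.6875 cup) × 5/3 × 240 mL/cup = 1075 mL
mashed banana: 3.5 cup × 5/3 × 232 g/cup ≈ 1353 g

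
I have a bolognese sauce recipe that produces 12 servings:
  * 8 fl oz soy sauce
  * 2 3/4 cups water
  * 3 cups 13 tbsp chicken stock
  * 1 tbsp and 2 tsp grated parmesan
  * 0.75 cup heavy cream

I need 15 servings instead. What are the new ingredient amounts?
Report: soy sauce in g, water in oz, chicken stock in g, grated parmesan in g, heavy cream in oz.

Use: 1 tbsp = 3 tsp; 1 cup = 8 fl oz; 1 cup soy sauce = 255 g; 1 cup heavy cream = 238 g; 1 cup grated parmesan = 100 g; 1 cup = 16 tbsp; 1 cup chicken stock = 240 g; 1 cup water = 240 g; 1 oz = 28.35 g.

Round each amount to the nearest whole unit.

Scaling factor: 15/12 = 5/4 = 1.25.
soy sauce: 8 fl oz × 5/4 ÷ 8 fl oz/cup × 255 g/cup ≈ 319 g
water: 2.75 cup × 5/4 × 240 g/cup ÷ 28.35 g/oz ≈ 29 oz
chicken stock: (3 cup + 13 tbsp = 3.8125 cup) × 5/4 × 240 g/cup ≈ 1144 g
grated parmesan: (1 tbsp + 2 tsp = 5/3 tbsp) × 5/4 ÷ 16 tbsp/cup × 100 g/cup ≈ 13 g
heavy cream: 0.75 cup × 5/4 × 238 g/cup ÷ 28.35 g/oz ≈ 8 oz

soy sauce: 319 g; water: 29 oz; chicken stock: 1144 g; grated parmesan: 13 g; heavy cream: 8 oz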